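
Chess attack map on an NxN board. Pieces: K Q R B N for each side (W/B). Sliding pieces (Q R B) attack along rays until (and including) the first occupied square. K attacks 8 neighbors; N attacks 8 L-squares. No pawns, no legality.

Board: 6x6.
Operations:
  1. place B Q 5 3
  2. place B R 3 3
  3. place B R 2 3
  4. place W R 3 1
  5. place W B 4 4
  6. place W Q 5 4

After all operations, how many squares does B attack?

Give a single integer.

Op 1: place BQ@(5,3)
Op 2: place BR@(3,3)
Op 3: place BR@(2,3)
Op 4: place WR@(3,1)
Op 5: place WB@(4,4)
Op 6: place WQ@(5,4)
Per-piece attacks for B:
  BR@(2,3): attacks (2,4) (2,5) (2,2) (2,1) (2,0) (3,3) (1,3) (0,3) [ray(1,0) blocked at (3,3)]
  BR@(3,3): attacks (3,4) (3,5) (3,2) (3,1) (4,3) (5,3) (2,3) [ray(0,-1) blocked at (3,1); ray(1,0) blocked at (5,3); ray(-1,0) blocked at (2,3)]
  BQ@(5,3): attacks (5,4) (5,2) (5,1) (5,0) (4,3) (3,3) (4,4) (4,2) (3,1) [ray(0,1) blocked at (5,4); ray(-1,0) blocked at (3,3); ray(-1,1) blocked at (4,4); ray(-1,-1) blocked at (3,1)]
Union (21 distinct): (0,3) (1,3) (2,0) (2,1) (2,2) (2,3) (2,4) (2,5) (3,1) (3,2) (3,3) (3,4) (3,5) (4,2) (4,3) (4,4) (5,0) (5,1) (5,2) (5,3) (5,4)

Answer: 21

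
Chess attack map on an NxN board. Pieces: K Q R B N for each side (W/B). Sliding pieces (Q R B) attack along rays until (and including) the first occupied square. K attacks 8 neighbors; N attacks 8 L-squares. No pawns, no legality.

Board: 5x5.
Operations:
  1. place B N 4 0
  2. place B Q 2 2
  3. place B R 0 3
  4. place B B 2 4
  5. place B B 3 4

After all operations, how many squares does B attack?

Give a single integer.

Op 1: place BN@(4,0)
Op 2: place BQ@(2,2)
Op 3: place BR@(0,3)
Op 4: place BB@(2,4)
Op 5: place BB@(3,4)
Per-piece attacks for B:
  BR@(0,3): attacks (0,4) (0,2) (0,1) (0,0) (1,3) (2,3) (3,3) (4,3)
  BQ@(2,2): attacks (2,3) (2,4) (2,1) (2,0) (3,2) (4,2) (1,2) (0,2) (3,3) (4,4) (3,1) (4,0) (1,3) (0,4) (1,1) (0,0) [ray(0,1) blocked at (2,4); ray(1,-1) blocked at (4,0)]
  BB@(2,4): attacks (3,3) (4,2) (1,3) (0,2)
  BB@(3,4): attacks (4,3) (2,3) (1,2) (0,1)
  BN@(4,0): attacks (3,2) (2,1)
Union (18 distinct): (0,0) (0,1) (0,2) (0,4) (1,1) (1,2) (1,3) (2,0) (2,1) (2,3) (2,4) (3,1) (3,2) (3,3) (4,0) (4,2) (4,3) (4,4)

Answer: 18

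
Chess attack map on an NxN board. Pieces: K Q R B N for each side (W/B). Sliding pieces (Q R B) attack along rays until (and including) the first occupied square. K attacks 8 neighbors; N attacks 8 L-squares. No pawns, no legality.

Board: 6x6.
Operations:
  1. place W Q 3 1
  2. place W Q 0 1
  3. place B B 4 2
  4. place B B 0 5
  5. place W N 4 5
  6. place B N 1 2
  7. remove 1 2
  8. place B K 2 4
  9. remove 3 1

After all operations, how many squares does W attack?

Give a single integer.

Op 1: place WQ@(3,1)
Op 2: place WQ@(0,1)
Op 3: place BB@(4,2)
Op 4: place BB@(0,5)
Op 5: place WN@(4,5)
Op 6: place BN@(1,2)
Op 7: remove (1,2)
Op 8: place BK@(2,4)
Op 9: remove (3,1)
Per-piece attacks for W:
  WQ@(0,1): attacks (0,2) (0,3) (0,4) (0,5) (0,0) (1,1) (2,1) (3,1) (4,1) (5,1) (1,2) (2,3) (3,4) (4,5) (1,0) [ray(0,1) blocked at (0,5); ray(1,1) blocked at (4,5)]
  WN@(4,5): attacks (5,3) (3,3) (2,4)
Union (18 distinct): (0,0) (0,2) (0,3) (0,4) (0,5) (1,0) (1,1) (1,2) (2,1) (2,3) (2,4) (3,1) (3,3) (3,4) (4,1) (4,5) (5,1) (5,3)

Answer: 18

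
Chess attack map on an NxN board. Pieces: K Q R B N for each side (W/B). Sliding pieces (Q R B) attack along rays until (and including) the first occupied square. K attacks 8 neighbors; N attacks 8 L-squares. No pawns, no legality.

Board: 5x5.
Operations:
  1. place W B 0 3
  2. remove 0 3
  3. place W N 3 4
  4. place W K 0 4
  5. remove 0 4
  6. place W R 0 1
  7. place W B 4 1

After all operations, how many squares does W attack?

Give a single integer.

Op 1: place WB@(0,3)
Op 2: remove (0,3)
Op 3: place WN@(3,4)
Op 4: place WK@(0,4)
Op 5: remove (0,4)
Op 6: place WR@(0,1)
Op 7: place WB@(4,1)
Per-piece attacks for W:
  WR@(0,1): attacks (0,2) (0,3) (0,4) (0,0) (1,1) (2,1) (3,1) (4,1) [ray(1,0) blocked at (4,1)]
  WN@(3,4): attacks (4,2) (2,2) (1,3)
  WB@(4,1): attacks (3,2) (2,3) (1,4) (3,0)
Union (15 distinct): (0,0) (0,2) (0,3) (0,4) (1,1) (1,3) (1,4) (2,1) (2,2) (2,3) (3,0) (3,1) (3,2) (4,1) (4,2)

Answer: 15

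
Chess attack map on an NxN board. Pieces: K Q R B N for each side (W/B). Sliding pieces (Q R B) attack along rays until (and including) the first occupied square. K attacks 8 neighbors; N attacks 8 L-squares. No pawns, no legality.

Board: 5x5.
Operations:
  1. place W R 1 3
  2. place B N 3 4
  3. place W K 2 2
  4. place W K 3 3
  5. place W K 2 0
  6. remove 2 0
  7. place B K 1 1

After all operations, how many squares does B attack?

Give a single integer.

Op 1: place WR@(1,3)
Op 2: place BN@(3,4)
Op 3: place WK@(2,2)
Op 4: place WK@(3,3)
Op 5: place WK@(2,0)
Op 6: remove (2,0)
Op 7: place BK@(1,1)
Per-piece attacks for B:
  BK@(1,1): attacks (1,2) (1,0) (2,1) (0,1) (2,2) (2,0) (0,2) (0,0)
  BN@(3,4): attacks (4,2) (2,2) (1,3)
Union (10 distinct): (0,0) (0,1) (0,2) (1,0) (1,2) (1,3) (2,0) (2,1) (2,2) (4,2)

Answer: 10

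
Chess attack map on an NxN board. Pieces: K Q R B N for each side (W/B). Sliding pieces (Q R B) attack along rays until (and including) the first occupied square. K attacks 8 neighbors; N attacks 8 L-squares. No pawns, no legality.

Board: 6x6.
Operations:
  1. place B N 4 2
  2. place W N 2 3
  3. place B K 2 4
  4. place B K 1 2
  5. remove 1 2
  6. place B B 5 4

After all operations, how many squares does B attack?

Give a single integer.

Answer: 16

Derivation:
Op 1: place BN@(4,2)
Op 2: place WN@(2,3)
Op 3: place BK@(2,4)
Op 4: place BK@(1,2)
Op 5: remove (1,2)
Op 6: place BB@(5,4)
Per-piece attacks for B:
  BK@(2,4): attacks (2,5) (2,3) (3,4) (1,4) (3,5) (3,3) (1,5) (1,3)
  BN@(4,2): attacks (5,4) (3,4) (2,3) (5,0) (3,0) (2,1)
  BB@(5,4): attacks (4,5) (4,3) (3,2) (2,1) (1,0)
Union (16 distinct): (1,0) (1,3) (1,4) (1,5) (2,1) (2,3) (2,5) (3,0) (3,2) (3,3) (3,4) (3,5) (4,3) (4,5) (5,0) (5,4)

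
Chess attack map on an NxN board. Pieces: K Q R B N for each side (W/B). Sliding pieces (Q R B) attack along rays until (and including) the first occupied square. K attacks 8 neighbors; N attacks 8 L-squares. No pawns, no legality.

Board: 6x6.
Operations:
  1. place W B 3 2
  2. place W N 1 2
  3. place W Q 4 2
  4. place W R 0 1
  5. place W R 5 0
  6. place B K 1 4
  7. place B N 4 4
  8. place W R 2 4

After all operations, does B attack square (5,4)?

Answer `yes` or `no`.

Answer: no

Derivation:
Op 1: place WB@(3,2)
Op 2: place WN@(1,2)
Op 3: place WQ@(4,2)
Op 4: place WR@(0,1)
Op 5: place WR@(5,0)
Op 6: place BK@(1,4)
Op 7: place BN@(4,4)
Op 8: place WR@(2,4)
Per-piece attacks for B:
  BK@(1,4): attacks (1,5) (1,3) (2,4) (0,4) (2,5) (2,3) (0,5) (0,3)
  BN@(4,4): attacks (2,5) (5,2) (3,2) (2,3)
B attacks (5,4): no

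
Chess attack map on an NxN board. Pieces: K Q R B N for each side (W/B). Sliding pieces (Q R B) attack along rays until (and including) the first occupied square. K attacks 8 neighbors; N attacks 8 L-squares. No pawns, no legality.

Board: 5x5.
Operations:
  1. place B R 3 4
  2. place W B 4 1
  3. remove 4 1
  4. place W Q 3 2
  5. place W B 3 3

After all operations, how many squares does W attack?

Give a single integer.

Op 1: place BR@(3,4)
Op 2: place WB@(4,1)
Op 3: remove (4,1)
Op 4: place WQ@(3,2)
Op 5: place WB@(3,3)
Per-piece attacks for W:
  WQ@(3,2): attacks (3,3) (3,1) (3,0) (4,2) (2,2) (1,2) (0,2) (4,3) (4,1) (2,3) (1,4) (2,1) (1,0) [ray(0,1) blocked at (3,3)]
  WB@(3,3): attacks (4,4) (4,2) (2,4) (2,2) (1,1) (0,0)
Union (17 distinct): (0,0) (0,2) (1,0) (1,1) (1,2) (1,4) (2,1) (2,2) (2,3) (2,4) (3,0) (3,1) (3,3) (4,1) (4,2) (4,3) (4,4)

Answer: 17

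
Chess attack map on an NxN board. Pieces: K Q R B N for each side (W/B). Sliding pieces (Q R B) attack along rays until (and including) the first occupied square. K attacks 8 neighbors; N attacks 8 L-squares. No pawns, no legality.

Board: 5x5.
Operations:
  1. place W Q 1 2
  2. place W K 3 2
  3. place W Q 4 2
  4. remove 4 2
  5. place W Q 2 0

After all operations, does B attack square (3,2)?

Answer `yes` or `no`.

Answer: no

Derivation:
Op 1: place WQ@(1,2)
Op 2: place WK@(3,2)
Op 3: place WQ@(4,2)
Op 4: remove (4,2)
Op 5: place WQ@(2,0)
Per-piece attacks for B:
B attacks (3,2): no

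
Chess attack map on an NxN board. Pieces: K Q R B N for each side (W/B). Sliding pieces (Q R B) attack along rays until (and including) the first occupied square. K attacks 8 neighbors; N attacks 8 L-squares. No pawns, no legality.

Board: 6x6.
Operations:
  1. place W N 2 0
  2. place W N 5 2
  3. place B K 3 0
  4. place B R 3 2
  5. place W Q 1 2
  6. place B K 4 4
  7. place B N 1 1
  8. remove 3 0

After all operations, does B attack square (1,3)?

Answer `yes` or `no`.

Answer: no

Derivation:
Op 1: place WN@(2,0)
Op 2: place WN@(5,2)
Op 3: place BK@(3,0)
Op 4: place BR@(3,2)
Op 5: place WQ@(1,2)
Op 6: place BK@(4,4)
Op 7: place BN@(1,1)
Op 8: remove (3,0)
Per-piece attacks for B:
  BN@(1,1): attacks (2,3) (3,2) (0,3) (3,0)
  BR@(3,2): attacks (3,3) (3,4) (3,5) (3,1) (3,0) (4,2) (5,2) (2,2) (1,2) [ray(1,0) blocked at (5,2); ray(-1,0) blocked at (1,2)]
  BK@(4,4): attacks (4,5) (4,3) (5,4) (3,4) (5,5) (5,3) (3,5) (3,3)
B attacks (1,3): no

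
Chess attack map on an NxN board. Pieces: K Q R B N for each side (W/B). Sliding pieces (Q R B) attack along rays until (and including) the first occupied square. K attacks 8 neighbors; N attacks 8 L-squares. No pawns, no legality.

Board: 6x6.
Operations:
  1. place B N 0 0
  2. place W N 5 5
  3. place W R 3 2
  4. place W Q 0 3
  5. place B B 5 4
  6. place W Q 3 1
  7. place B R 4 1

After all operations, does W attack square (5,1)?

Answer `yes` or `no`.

Op 1: place BN@(0,0)
Op 2: place WN@(5,5)
Op 3: place WR@(3,2)
Op 4: place WQ@(0,3)
Op 5: place BB@(5,4)
Op 6: place WQ@(3,1)
Op 7: place BR@(4,1)
Per-piece attacks for W:
  WQ@(0,3): attacks (0,4) (0,5) (0,2) (0,1) (0,0) (1,3) (2,3) (3,3) (4,3) (5,3) (1,4) (2,5) (1,2) (2,1) (3,0) [ray(0,-1) blocked at (0,0)]
  WQ@(3,1): attacks (3,2) (3,0) (4,1) (2,1) (1,1) (0,1) (4,2) (5,3) (4,0) (2,2) (1,3) (0,4) (2,0) [ray(0,1) blocked at (3,2); ray(1,0) blocked at (4,1)]
  WR@(3,2): attacks (3,3) (3,4) (3,5) (3,1) (4,2) (5,2) (2,2) (1,2) (0,2) [ray(0,-1) blocked at (3,1)]
  WN@(5,5): attacks (4,3) (3,4)
W attacks (5,1): no

Answer: no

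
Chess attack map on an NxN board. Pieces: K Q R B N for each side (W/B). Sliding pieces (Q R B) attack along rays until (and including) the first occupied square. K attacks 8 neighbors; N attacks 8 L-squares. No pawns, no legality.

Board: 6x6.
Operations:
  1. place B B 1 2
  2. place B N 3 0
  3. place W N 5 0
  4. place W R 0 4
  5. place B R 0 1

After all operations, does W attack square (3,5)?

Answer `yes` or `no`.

Op 1: place BB@(1,2)
Op 2: place BN@(3,0)
Op 3: place WN@(5,0)
Op 4: place WR@(0,4)
Op 5: place BR@(0,1)
Per-piece attacks for W:
  WR@(0,4): attacks (0,5) (0,3) (0,2) (0,1) (1,4) (2,4) (3,4) (4,4) (5,4) [ray(0,-1) blocked at (0,1)]
  WN@(5,0): attacks (4,2) (3,1)
W attacks (3,5): no

Answer: no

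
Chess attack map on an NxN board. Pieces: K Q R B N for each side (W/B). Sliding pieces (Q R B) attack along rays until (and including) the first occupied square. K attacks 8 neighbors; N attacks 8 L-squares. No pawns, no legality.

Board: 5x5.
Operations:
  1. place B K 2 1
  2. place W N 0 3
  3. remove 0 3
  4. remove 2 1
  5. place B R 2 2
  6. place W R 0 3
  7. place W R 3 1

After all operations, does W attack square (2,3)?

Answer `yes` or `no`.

Answer: yes

Derivation:
Op 1: place BK@(2,1)
Op 2: place WN@(0,3)
Op 3: remove (0,3)
Op 4: remove (2,1)
Op 5: place BR@(2,2)
Op 6: place WR@(0,3)
Op 7: place WR@(3,1)
Per-piece attacks for W:
  WR@(0,3): attacks (0,4) (0,2) (0,1) (0,0) (1,3) (2,3) (3,3) (4,3)
  WR@(3,1): attacks (3,2) (3,3) (3,4) (3,0) (4,1) (2,1) (1,1) (0,1)
W attacks (2,3): yes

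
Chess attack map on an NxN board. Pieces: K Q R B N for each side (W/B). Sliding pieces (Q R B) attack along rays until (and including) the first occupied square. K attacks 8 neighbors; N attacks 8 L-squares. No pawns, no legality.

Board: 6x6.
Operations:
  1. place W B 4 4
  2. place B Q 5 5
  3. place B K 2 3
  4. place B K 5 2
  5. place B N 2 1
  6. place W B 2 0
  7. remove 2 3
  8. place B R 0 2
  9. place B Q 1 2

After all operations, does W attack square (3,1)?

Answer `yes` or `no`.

Answer: yes

Derivation:
Op 1: place WB@(4,4)
Op 2: place BQ@(5,5)
Op 3: place BK@(2,3)
Op 4: place BK@(5,2)
Op 5: place BN@(2,1)
Op 6: place WB@(2,0)
Op 7: remove (2,3)
Op 8: place BR@(0,2)
Op 9: place BQ@(1,2)
Per-piece attacks for W:
  WB@(2,0): attacks (3,1) (4,2) (5,3) (1,1) (0,2) [ray(-1,1) blocked at (0,2)]
  WB@(4,4): attacks (5,5) (5,3) (3,5) (3,3) (2,2) (1,1) (0,0) [ray(1,1) blocked at (5,5)]
W attacks (3,1): yes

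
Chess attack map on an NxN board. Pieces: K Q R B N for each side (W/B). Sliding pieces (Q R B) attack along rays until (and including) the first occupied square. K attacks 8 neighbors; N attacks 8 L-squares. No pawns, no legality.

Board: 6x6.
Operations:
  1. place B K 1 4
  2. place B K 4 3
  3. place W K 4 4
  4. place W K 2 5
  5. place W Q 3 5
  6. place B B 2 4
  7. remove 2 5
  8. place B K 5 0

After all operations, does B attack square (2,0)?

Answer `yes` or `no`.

Answer: no

Derivation:
Op 1: place BK@(1,4)
Op 2: place BK@(4,3)
Op 3: place WK@(4,4)
Op 4: place WK@(2,5)
Op 5: place WQ@(3,5)
Op 6: place BB@(2,4)
Op 7: remove (2,5)
Op 8: place BK@(5,0)
Per-piece attacks for B:
  BK@(1,4): attacks (1,5) (1,3) (2,4) (0,4) (2,5) (2,3) (0,5) (0,3)
  BB@(2,4): attacks (3,5) (3,3) (4,2) (5,1) (1,5) (1,3) (0,2) [ray(1,1) blocked at (3,5)]
  BK@(4,3): attacks (4,4) (4,2) (5,3) (3,3) (5,4) (5,2) (3,4) (3,2)
  BK@(5,0): attacks (5,1) (4,0) (4,1)
B attacks (2,0): no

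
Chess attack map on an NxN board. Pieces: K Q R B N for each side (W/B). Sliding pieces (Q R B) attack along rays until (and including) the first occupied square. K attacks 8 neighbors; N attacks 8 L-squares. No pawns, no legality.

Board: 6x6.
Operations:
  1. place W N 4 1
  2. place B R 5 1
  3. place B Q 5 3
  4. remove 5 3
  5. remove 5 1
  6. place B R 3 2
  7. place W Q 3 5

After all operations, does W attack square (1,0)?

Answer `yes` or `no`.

Op 1: place WN@(4,1)
Op 2: place BR@(5,1)
Op 3: place BQ@(5,3)
Op 4: remove (5,3)
Op 5: remove (5,1)
Op 6: place BR@(3,2)
Op 7: place WQ@(3,5)
Per-piece attacks for W:
  WQ@(3,5): attacks (3,4) (3,3) (3,2) (4,5) (5,5) (2,5) (1,5) (0,5) (4,4) (5,3) (2,4) (1,3) (0,2) [ray(0,-1) blocked at (3,2)]
  WN@(4,1): attacks (5,3) (3,3) (2,2) (2,0)
W attacks (1,0): no

Answer: no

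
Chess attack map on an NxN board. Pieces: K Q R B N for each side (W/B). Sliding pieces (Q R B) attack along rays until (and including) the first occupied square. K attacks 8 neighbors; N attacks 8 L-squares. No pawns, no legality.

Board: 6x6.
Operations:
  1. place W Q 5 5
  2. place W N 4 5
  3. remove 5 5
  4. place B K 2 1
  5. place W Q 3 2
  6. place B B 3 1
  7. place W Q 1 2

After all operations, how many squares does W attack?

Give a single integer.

Answer: 27

Derivation:
Op 1: place WQ@(5,5)
Op 2: place WN@(4,5)
Op 3: remove (5,5)
Op 4: place BK@(2,1)
Op 5: place WQ@(3,2)
Op 6: place BB@(3,1)
Op 7: place WQ@(1,2)
Per-piece attacks for W:
  WQ@(1,2): attacks (1,3) (1,4) (1,5) (1,1) (1,0) (2,2) (3,2) (0,2) (2,3) (3,4) (4,5) (2,1) (0,3) (0,1) [ray(1,0) blocked at (3,2); ray(1,1) blocked at (4,5); ray(1,-1) blocked at (2,1)]
  WQ@(3,2): attacks (3,3) (3,4) (3,5) (3,1) (4,2) (5,2) (2,2) (1,2) (4,3) (5,4) (4,1) (5,0) (2,3) (1,4) (0,5) (2,1) [ray(0,-1) blocked at (3,1); ray(-1,0) blocked at (1,2); ray(-1,-1) blocked at (2,1)]
  WN@(4,5): attacks (5,3) (3,3) (2,4)
Union (27 distinct): (0,1) (0,2) (0,3) (0,5) (1,0) (1,1) (1,2) (1,3) (1,4) (1,5) (2,1) (2,2) (2,3) (2,4) (3,1) (3,2) (3,3) (3,4) (3,5) (4,1) (4,2) (4,3) (4,5) (5,0) (5,2) (5,3) (5,4)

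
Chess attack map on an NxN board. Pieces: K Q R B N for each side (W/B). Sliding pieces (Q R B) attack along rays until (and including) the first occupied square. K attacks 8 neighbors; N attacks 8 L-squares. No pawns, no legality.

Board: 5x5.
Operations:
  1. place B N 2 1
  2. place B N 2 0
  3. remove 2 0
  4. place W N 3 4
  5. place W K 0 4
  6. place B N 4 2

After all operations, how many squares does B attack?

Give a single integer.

Op 1: place BN@(2,1)
Op 2: place BN@(2,0)
Op 3: remove (2,0)
Op 4: place WN@(3,4)
Op 5: place WK@(0,4)
Op 6: place BN@(4,2)
Per-piece attacks for B:
  BN@(2,1): attacks (3,3) (4,2) (1,3) (0,2) (4,0) (0,0)
  BN@(4,2): attacks (3,4) (2,3) (3,0) (2,1)
Union (10 distinct): (0,0) (0,2) (1,3) (2,1) (2,3) (3,0) (3,3) (3,4) (4,0) (4,2)

Answer: 10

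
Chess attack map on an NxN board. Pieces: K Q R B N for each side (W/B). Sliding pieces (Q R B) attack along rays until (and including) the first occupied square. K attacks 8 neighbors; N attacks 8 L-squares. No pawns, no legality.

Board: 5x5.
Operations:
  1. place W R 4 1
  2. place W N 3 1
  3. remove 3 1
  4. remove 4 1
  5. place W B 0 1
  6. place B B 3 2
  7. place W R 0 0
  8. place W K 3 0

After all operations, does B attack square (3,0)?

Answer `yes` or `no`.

Answer: no

Derivation:
Op 1: place WR@(4,1)
Op 2: place WN@(3,1)
Op 3: remove (3,1)
Op 4: remove (4,1)
Op 5: place WB@(0,1)
Op 6: place BB@(3,2)
Op 7: place WR@(0,0)
Op 8: place WK@(3,0)
Per-piece attacks for B:
  BB@(3,2): attacks (4,3) (4,1) (2,3) (1,4) (2,1) (1,0)
B attacks (3,0): no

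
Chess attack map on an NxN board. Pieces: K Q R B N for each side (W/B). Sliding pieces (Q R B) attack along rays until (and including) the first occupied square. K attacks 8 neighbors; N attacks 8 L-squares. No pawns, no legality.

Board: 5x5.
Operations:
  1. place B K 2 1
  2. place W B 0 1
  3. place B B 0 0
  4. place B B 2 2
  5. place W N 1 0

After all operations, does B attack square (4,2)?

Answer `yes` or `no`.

Op 1: place BK@(2,1)
Op 2: place WB@(0,1)
Op 3: place BB@(0,0)
Op 4: place BB@(2,2)
Op 5: place WN@(1,0)
Per-piece attacks for B:
  BB@(0,0): attacks (1,1) (2,2) [ray(1,1) blocked at (2,2)]
  BK@(2,1): attacks (2,2) (2,0) (3,1) (1,1) (3,2) (3,0) (1,2) (1,0)
  BB@(2,2): attacks (3,3) (4,4) (3,1) (4,0) (1,3) (0,4) (1,1) (0,0) [ray(-1,-1) blocked at (0,0)]
B attacks (4,2): no

Answer: no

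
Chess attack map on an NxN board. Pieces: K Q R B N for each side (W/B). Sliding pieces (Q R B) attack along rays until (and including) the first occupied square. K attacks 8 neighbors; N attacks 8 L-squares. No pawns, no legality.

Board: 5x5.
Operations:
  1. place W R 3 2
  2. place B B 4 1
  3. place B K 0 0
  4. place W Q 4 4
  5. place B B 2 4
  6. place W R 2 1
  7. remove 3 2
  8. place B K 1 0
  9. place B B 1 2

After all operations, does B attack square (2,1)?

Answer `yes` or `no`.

Op 1: place WR@(3,2)
Op 2: place BB@(4,1)
Op 3: place BK@(0,0)
Op 4: place WQ@(4,4)
Op 5: place BB@(2,4)
Op 6: place WR@(2,1)
Op 7: remove (3,2)
Op 8: place BK@(1,0)
Op 9: place BB@(1,2)
Per-piece attacks for B:
  BK@(0,0): attacks (0,1) (1,0) (1,1)
  BK@(1,0): attacks (1,1) (2,0) (0,0) (2,1) (0,1)
  BB@(1,2): attacks (2,3) (3,4) (2,1) (0,3) (0,1) [ray(1,-1) blocked at (2,1)]
  BB@(2,4): attacks (3,3) (4,2) (1,3) (0,2)
  BB@(4,1): attacks (3,2) (2,3) (1,4) (3,0)
B attacks (2,1): yes

Answer: yes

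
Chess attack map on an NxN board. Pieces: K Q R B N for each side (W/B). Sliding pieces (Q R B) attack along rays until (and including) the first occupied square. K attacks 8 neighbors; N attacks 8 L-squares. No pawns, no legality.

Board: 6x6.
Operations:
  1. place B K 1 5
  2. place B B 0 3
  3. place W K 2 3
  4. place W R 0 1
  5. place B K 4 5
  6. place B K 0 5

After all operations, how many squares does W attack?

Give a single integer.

Op 1: place BK@(1,5)
Op 2: place BB@(0,3)
Op 3: place WK@(2,3)
Op 4: place WR@(0,1)
Op 5: place BK@(4,5)
Op 6: place BK@(0,5)
Per-piece attacks for W:
  WR@(0,1): attacks (0,2) (0,3) (0,0) (1,1) (2,1) (3,1) (4,1) (5,1) [ray(0,1) blocked at (0,3)]
  WK@(2,3): attacks (2,4) (2,2) (3,3) (1,3) (3,4) (3,2) (1,4) (1,2)
Union (16 distinct): (0,0) (0,2) (0,3) (1,1) (1,2) (1,3) (1,4) (2,1) (2,2) (2,4) (3,1) (3,2) (3,3) (3,4) (4,1) (5,1)

Answer: 16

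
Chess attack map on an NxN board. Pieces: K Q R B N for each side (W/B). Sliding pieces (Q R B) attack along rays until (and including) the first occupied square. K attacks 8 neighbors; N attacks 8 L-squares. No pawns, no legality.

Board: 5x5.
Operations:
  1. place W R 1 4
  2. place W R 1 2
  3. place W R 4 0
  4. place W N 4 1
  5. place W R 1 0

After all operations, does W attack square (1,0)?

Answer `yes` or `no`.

Answer: yes

Derivation:
Op 1: place WR@(1,4)
Op 2: place WR@(1,2)
Op 3: place WR@(4,0)
Op 4: place WN@(4,1)
Op 5: place WR@(1,0)
Per-piece attacks for W:
  WR@(1,0): attacks (1,1) (1,2) (2,0) (3,0) (4,0) (0,0) [ray(0,1) blocked at (1,2); ray(1,0) blocked at (4,0)]
  WR@(1,2): attacks (1,3) (1,4) (1,1) (1,0) (2,2) (3,2) (4,2) (0,2) [ray(0,1) blocked at (1,4); ray(0,-1) blocked at (1,0)]
  WR@(1,4): attacks (1,3) (1,2) (2,4) (3,4) (4,4) (0,4) [ray(0,-1) blocked at (1,2)]
  WR@(4,0): attacks (4,1) (3,0) (2,0) (1,0) [ray(0,1) blocked at (4,1); ray(-1,0) blocked at (1,0)]
  WN@(4,1): attacks (3,3) (2,2) (2,0)
W attacks (1,0): yes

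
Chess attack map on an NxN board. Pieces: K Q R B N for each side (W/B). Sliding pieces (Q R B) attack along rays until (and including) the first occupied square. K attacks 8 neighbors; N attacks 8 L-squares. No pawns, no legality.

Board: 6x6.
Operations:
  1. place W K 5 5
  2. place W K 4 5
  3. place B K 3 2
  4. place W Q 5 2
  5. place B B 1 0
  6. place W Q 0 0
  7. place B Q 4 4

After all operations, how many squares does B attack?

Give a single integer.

Answer: 22

Derivation:
Op 1: place WK@(5,5)
Op 2: place WK@(4,5)
Op 3: place BK@(3,2)
Op 4: place WQ@(5,2)
Op 5: place BB@(1,0)
Op 6: place WQ@(0,0)
Op 7: place BQ@(4,4)
Per-piece attacks for B:
  BB@(1,0): attacks (2,1) (3,2) (0,1) [ray(1,1) blocked at (3,2)]
  BK@(3,2): attacks (3,3) (3,1) (4,2) (2,2) (4,3) (4,1) (2,3) (2,1)
  BQ@(4,4): attacks (4,5) (4,3) (4,2) (4,1) (4,0) (5,4) (3,4) (2,4) (1,4) (0,4) (5,5) (5,3) (3,5) (3,3) (2,2) (1,1) (0,0) [ray(0,1) blocked at (4,5); ray(1,1) blocked at (5,5); ray(-1,-1) blocked at (0,0)]
Union (22 distinct): (0,0) (0,1) (0,4) (1,1) (1,4) (2,1) (2,2) (2,3) (2,4) (3,1) (3,2) (3,3) (3,4) (3,5) (4,0) (4,1) (4,2) (4,3) (4,5) (5,3) (5,4) (5,5)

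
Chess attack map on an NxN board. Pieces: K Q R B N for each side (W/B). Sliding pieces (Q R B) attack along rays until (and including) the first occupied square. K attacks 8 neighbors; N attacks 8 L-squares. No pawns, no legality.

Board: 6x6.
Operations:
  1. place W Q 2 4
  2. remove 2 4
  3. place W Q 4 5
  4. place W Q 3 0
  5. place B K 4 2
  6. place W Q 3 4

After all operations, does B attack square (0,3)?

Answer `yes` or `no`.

Answer: no

Derivation:
Op 1: place WQ@(2,4)
Op 2: remove (2,4)
Op 3: place WQ@(4,5)
Op 4: place WQ@(3,0)
Op 5: place BK@(4,2)
Op 6: place WQ@(3,4)
Per-piece attacks for B:
  BK@(4,2): attacks (4,3) (4,1) (5,2) (3,2) (5,3) (5,1) (3,3) (3,1)
B attacks (0,3): no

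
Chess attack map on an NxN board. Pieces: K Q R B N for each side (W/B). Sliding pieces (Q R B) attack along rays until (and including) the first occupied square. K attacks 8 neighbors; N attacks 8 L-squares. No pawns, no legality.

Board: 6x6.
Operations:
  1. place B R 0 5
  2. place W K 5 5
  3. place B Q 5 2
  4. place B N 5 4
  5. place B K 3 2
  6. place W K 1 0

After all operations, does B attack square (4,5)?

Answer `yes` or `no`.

Answer: yes

Derivation:
Op 1: place BR@(0,5)
Op 2: place WK@(5,5)
Op 3: place BQ@(5,2)
Op 4: place BN@(5,4)
Op 5: place BK@(3,2)
Op 6: place WK@(1,0)
Per-piece attacks for B:
  BR@(0,5): attacks (0,4) (0,3) (0,2) (0,1) (0,0) (1,5) (2,5) (3,5) (4,5) (5,5) [ray(1,0) blocked at (5,5)]
  BK@(3,2): attacks (3,3) (3,1) (4,2) (2,2) (4,3) (4,1) (2,3) (2,1)
  BQ@(5,2): attacks (5,3) (5,4) (5,1) (5,0) (4,2) (3,2) (4,3) (3,4) (2,5) (4,1) (3,0) [ray(0,1) blocked at (5,4); ray(-1,0) blocked at (3,2)]
  BN@(5,4): attacks (3,5) (4,2) (3,3)
B attacks (4,5): yes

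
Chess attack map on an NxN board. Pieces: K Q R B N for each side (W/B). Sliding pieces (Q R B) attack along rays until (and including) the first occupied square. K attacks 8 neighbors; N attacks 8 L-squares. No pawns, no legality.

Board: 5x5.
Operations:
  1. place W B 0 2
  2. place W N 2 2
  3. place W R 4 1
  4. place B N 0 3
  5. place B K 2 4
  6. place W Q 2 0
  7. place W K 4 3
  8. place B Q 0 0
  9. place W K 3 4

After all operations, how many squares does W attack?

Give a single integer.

Op 1: place WB@(0,2)
Op 2: place WN@(2,2)
Op 3: place WR@(4,1)
Op 4: place BN@(0,3)
Op 5: place BK@(2,4)
Op 6: place WQ@(2,0)
Op 7: place WK@(4,3)
Op 8: place BQ@(0,0)
Op 9: place WK@(3,4)
Per-piece attacks for W:
  WB@(0,2): attacks (1,3) (2,4) (1,1) (2,0) [ray(1,1) blocked at (2,4); ray(1,-1) blocked at (2,0)]
  WQ@(2,0): attacks (2,1) (2,2) (3,0) (4,0) (1,0) (0,0) (3,1) (4,2) (1,1) (0,2) [ray(0,1) blocked at (2,2); ray(-1,0) blocked at (0,0); ray(-1,1) blocked at (0,2)]
  WN@(2,2): attacks (3,4) (4,3) (1,4) (0,3) (3,0) (4,1) (1,0) (0,1)
  WK@(3,4): attacks (3,3) (4,4) (2,4) (4,3) (2,3)
  WR@(4,1): attacks (4,2) (4,3) (4,0) (3,1) (2,1) (1,1) (0,1) [ray(0,1) blocked at (4,3)]
  WK@(4,3): attacks (4,4) (4,2) (3,3) (3,4) (3,2)
Union (23 distinct): (0,0) (0,1) (0,2) (0,3) (1,0) (1,1) (1,3) (1,4) (2,0) (2,1) (2,2) (2,3) (2,4) (3,0) (3,1) (3,2) (3,3) (3,4) (4,0) (4,1) (4,2) (4,3) (4,4)

Answer: 23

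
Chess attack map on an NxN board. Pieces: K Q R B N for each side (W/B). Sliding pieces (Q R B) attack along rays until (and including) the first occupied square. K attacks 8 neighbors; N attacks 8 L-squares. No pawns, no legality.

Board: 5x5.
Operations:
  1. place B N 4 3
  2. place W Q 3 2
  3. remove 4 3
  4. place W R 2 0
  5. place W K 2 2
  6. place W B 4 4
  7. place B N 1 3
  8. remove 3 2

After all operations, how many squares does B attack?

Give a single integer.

Answer: 4

Derivation:
Op 1: place BN@(4,3)
Op 2: place WQ@(3,2)
Op 3: remove (4,3)
Op 4: place WR@(2,0)
Op 5: place WK@(2,2)
Op 6: place WB@(4,4)
Op 7: place BN@(1,3)
Op 8: remove (3,2)
Per-piece attacks for B:
  BN@(1,3): attacks (3,4) (2,1) (3,2) (0,1)
Union (4 distinct): (0,1) (2,1) (3,2) (3,4)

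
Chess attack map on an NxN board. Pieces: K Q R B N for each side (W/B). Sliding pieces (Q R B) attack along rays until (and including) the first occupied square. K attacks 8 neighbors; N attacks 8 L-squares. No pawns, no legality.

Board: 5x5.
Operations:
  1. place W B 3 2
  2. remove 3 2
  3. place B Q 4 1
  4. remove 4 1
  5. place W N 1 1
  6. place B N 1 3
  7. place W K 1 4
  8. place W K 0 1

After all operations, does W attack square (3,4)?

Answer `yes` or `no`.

Op 1: place WB@(3,2)
Op 2: remove (3,2)
Op 3: place BQ@(4,1)
Op 4: remove (4,1)
Op 5: place WN@(1,1)
Op 6: place BN@(1,3)
Op 7: place WK@(1,4)
Op 8: place WK@(0,1)
Per-piece attacks for W:
  WK@(0,1): attacks (0,2) (0,0) (1,1) (1,2) (1,0)
  WN@(1,1): attacks (2,3) (3,2) (0,3) (3,0)
  WK@(1,4): attacks (1,3) (2,4) (0,4) (2,3) (0,3)
W attacks (3,4): no

Answer: no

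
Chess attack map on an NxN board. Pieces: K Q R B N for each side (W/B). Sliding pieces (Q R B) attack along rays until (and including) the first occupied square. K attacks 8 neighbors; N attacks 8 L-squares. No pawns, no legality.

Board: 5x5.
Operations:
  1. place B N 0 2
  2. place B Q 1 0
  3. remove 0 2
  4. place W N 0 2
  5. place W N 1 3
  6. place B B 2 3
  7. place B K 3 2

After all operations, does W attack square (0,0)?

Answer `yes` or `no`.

Answer: no

Derivation:
Op 1: place BN@(0,2)
Op 2: place BQ@(1,0)
Op 3: remove (0,2)
Op 4: place WN@(0,2)
Op 5: place WN@(1,3)
Op 6: place BB@(2,3)
Op 7: place BK@(3,2)
Per-piece attacks for W:
  WN@(0,2): attacks (1,4) (2,3) (1,0) (2,1)
  WN@(1,3): attacks (3,4) (2,1) (3,2) (0,1)
W attacks (0,0): no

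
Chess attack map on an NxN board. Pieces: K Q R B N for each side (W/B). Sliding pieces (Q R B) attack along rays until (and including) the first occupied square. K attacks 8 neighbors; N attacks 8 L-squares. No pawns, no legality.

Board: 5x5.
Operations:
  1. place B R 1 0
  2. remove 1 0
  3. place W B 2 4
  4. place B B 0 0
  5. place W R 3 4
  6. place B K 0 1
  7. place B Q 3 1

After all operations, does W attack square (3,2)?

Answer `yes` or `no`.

Answer: yes

Derivation:
Op 1: place BR@(1,0)
Op 2: remove (1,0)
Op 3: place WB@(2,4)
Op 4: place BB@(0,0)
Op 5: place WR@(3,4)
Op 6: place BK@(0,1)
Op 7: place BQ@(3,1)
Per-piece attacks for W:
  WB@(2,4): attacks (3,3) (4,2) (1,3) (0,2)
  WR@(3,4): attacks (3,3) (3,2) (3,1) (4,4) (2,4) [ray(0,-1) blocked at (3,1); ray(-1,0) blocked at (2,4)]
W attacks (3,2): yes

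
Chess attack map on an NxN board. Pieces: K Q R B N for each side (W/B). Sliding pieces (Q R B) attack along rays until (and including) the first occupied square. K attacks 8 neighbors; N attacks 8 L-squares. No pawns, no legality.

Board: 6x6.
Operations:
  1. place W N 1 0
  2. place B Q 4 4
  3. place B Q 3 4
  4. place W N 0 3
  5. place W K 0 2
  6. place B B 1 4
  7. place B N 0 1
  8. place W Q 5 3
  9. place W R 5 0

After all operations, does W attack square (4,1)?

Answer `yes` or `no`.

Answer: no

Derivation:
Op 1: place WN@(1,0)
Op 2: place BQ@(4,4)
Op 3: place BQ@(3,4)
Op 4: place WN@(0,3)
Op 5: place WK@(0,2)
Op 6: place BB@(1,4)
Op 7: place BN@(0,1)
Op 8: place WQ@(5,3)
Op 9: place WR@(5,0)
Per-piece attacks for W:
  WK@(0,2): attacks (0,3) (0,1) (1,2) (1,3) (1,1)
  WN@(0,3): attacks (1,5) (2,4) (1,1) (2,2)
  WN@(1,0): attacks (2,2) (3,1) (0,2)
  WR@(5,0): attacks (5,1) (5,2) (5,3) (4,0) (3,0) (2,0) (1,0) [ray(0,1) blocked at (5,3); ray(-1,0) blocked at (1,0)]
  WQ@(5,3): attacks (5,4) (5,5) (5,2) (5,1) (5,0) (4,3) (3,3) (2,3) (1,3) (0,3) (4,4) (4,2) (3,1) (2,0) [ray(0,-1) blocked at (5,0); ray(-1,0) blocked at (0,3); ray(-1,1) blocked at (4,4)]
W attacks (4,1): no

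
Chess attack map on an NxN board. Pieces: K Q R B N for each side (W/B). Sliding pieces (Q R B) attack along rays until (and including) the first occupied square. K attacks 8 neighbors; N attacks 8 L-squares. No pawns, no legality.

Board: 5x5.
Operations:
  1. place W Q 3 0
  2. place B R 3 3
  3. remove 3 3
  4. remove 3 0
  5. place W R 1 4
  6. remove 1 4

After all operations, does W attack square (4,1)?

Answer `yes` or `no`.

Answer: no

Derivation:
Op 1: place WQ@(3,0)
Op 2: place BR@(3,3)
Op 3: remove (3,3)
Op 4: remove (3,0)
Op 5: place WR@(1,4)
Op 6: remove (1,4)
Per-piece attacks for W:
W attacks (4,1): no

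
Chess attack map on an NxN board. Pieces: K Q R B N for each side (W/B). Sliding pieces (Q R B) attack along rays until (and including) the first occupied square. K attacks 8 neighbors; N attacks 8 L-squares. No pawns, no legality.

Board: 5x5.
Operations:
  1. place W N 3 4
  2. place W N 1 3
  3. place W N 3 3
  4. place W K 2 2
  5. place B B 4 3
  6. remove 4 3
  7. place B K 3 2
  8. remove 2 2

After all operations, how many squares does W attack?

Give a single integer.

Answer: 10

Derivation:
Op 1: place WN@(3,4)
Op 2: place WN@(1,3)
Op 3: place WN@(3,3)
Op 4: place WK@(2,2)
Op 5: place BB@(4,3)
Op 6: remove (4,3)
Op 7: place BK@(3,2)
Op 8: remove (2,2)
Per-piece attacks for W:
  WN@(1,3): attacks (3,4) (2,1) (3,2) (0,1)
  WN@(3,3): attacks (1,4) (4,1) (2,1) (1,2)
  WN@(3,4): attacks (4,2) (2,2) (1,3)
Union (10 distinct): (0,1) (1,2) (1,3) (1,4) (2,1) (2,2) (3,2) (3,4) (4,1) (4,2)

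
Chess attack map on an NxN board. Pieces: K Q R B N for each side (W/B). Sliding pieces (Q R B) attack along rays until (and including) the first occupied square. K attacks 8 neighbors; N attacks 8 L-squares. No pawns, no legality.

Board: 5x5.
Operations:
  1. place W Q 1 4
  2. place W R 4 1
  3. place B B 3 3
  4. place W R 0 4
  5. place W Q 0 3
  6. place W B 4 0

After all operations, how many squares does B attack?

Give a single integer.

Answer: 6

Derivation:
Op 1: place WQ@(1,4)
Op 2: place WR@(4,1)
Op 3: place BB@(3,3)
Op 4: place WR@(0,4)
Op 5: place WQ@(0,3)
Op 6: place WB@(4,0)
Per-piece attacks for B:
  BB@(3,3): attacks (4,4) (4,2) (2,4) (2,2) (1,1) (0,0)
Union (6 distinct): (0,0) (1,1) (2,2) (2,4) (4,2) (4,4)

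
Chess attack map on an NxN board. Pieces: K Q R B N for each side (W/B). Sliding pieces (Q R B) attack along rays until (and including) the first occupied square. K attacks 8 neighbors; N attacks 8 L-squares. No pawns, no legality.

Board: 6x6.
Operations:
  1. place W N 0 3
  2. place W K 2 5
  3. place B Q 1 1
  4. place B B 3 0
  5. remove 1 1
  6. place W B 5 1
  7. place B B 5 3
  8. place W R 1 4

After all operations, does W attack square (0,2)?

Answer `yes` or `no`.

Op 1: place WN@(0,3)
Op 2: place WK@(2,5)
Op 3: place BQ@(1,1)
Op 4: place BB@(3,0)
Op 5: remove (1,1)
Op 6: place WB@(5,1)
Op 7: place BB@(5,3)
Op 8: place WR@(1,4)
Per-piece attacks for W:
  WN@(0,3): attacks (1,5) (2,4) (1,1) (2,2)
  WR@(1,4): attacks (1,5) (1,3) (1,2) (1,1) (1,0) (2,4) (3,4) (4,4) (5,4) (0,4)
  WK@(2,5): attacks (2,4) (3,5) (1,5) (3,4) (1,4)
  WB@(5,1): attacks (4,2) (3,3) (2,4) (1,5) (4,0)
W attacks (0,2): no

Answer: no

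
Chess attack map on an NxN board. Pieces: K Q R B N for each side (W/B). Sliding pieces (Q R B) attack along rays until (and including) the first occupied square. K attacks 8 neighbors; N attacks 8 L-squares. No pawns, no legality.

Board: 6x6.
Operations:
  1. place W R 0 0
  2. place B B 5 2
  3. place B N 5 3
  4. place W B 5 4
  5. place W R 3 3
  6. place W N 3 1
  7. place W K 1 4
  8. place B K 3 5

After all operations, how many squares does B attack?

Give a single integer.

Op 1: place WR@(0,0)
Op 2: place BB@(5,2)
Op 3: place BN@(5,3)
Op 4: place WB@(5,4)
Op 5: place WR@(3,3)
Op 6: place WN@(3,1)
Op 7: place WK@(1,4)
Op 8: place BK@(3,5)
Per-piece attacks for B:
  BK@(3,5): attacks (3,4) (4,5) (2,5) (4,4) (2,4)
  BB@(5,2): attacks (4,3) (3,4) (2,5) (4,1) (3,0)
  BN@(5,3): attacks (4,5) (3,4) (4,1) (3,2)
Union (9 distinct): (2,4) (2,5) (3,0) (3,2) (3,4) (4,1) (4,3) (4,4) (4,5)

Answer: 9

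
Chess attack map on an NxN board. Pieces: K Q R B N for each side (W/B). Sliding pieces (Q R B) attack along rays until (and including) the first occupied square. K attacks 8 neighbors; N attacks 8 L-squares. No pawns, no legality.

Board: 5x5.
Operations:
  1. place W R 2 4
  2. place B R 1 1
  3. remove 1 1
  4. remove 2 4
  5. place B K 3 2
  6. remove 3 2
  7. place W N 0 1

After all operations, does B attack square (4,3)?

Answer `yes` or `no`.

Answer: no

Derivation:
Op 1: place WR@(2,4)
Op 2: place BR@(1,1)
Op 3: remove (1,1)
Op 4: remove (2,4)
Op 5: place BK@(3,2)
Op 6: remove (3,2)
Op 7: place WN@(0,1)
Per-piece attacks for B:
B attacks (4,3): no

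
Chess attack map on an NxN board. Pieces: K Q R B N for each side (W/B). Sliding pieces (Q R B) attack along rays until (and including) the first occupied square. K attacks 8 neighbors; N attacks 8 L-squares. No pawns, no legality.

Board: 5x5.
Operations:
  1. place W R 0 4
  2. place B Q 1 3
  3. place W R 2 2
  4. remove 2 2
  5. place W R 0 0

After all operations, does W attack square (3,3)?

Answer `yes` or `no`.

Answer: no

Derivation:
Op 1: place WR@(0,4)
Op 2: place BQ@(1,3)
Op 3: place WR@(2,2)
Op 4: remove (2,2)
Op 5: place WR@(0,0)
Per-piece attacks for W:
  WR@(0,0): attacks (0,1) (0,2) (0,3) (0,4) (1,0) (2,0) (3,0) (4,0) [ray(0,1) blocked at (0,4)]
  WR@(0,4): attacks (0,3) (0,2) (0,1) (0,0) (1,4) (2,4) (3,4) (4,4) [ray(0,-1) blocked at (0,0)]
W attacks (3,3): no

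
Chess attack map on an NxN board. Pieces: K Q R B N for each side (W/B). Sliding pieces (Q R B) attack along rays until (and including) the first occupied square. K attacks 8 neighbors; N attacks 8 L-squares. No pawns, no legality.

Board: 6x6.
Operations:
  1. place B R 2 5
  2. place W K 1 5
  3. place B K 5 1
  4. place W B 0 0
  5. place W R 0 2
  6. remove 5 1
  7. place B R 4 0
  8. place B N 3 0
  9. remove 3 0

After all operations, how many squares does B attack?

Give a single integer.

Answer: 17

Derivation:
Op 1: place BR@(2,5)
Op 2: place WK@(1,5)
Op 3: place BK@(5,1)
Op 4: place WB@(0,0)
Op 5: place WR@(0,2)
Op 6: remove (5,1)
Op 7: place BR@(4,0)
Op 8: place BN@(3,0)
Op 9: remove (3,0)
Per-piece attacks for B:
  BR@(2,5): attacks (2,4) (2,3) (2,2) (2,1) (2,0) (3,5) (4,5) (5,5) (1,5) [ray(-1,0) blocked at (1,5)]
  BR@(4,0): attacks (4,1) (4,2) (4,3) (4,4) (4,5) (5,0) (3,0) (2,0) (1,0) (0,0) [ray(-1,0) blocked at (0,0)]
Union (17 distinct): (0,0) (1,0) (1,5) (2,0) (2,1) (2,2) (2,3) (2,4) (3,0) (3,5) (4,1) (4,2) (4,3) (4,4) (4,5) (5,0) (5,5)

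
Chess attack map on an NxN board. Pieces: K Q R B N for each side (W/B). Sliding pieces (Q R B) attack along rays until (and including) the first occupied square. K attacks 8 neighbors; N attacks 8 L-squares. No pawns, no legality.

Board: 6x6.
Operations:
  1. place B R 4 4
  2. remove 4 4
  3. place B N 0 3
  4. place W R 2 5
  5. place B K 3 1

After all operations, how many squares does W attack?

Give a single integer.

Answer: 10

Derivation:
Op 1: place BR@(4,4)
Op 2: remove (4,4)
Op 3: place BN@(0,3)
Op 4: place WR@(2,5)
Op 5: place BK@(3,1)
Per-piece attacks for W:
  WR@(2,5): attacks (2,4) (2,3) (2,2) (2,1) (2,0) (3,5) (4,5) (5,5) (1,5) (0,5)
Union (10 distinct): (0,5) (1,5) (2,0) (2,1) (2,2) (2,3) (2,4) (3,5) (4,5) (5,5)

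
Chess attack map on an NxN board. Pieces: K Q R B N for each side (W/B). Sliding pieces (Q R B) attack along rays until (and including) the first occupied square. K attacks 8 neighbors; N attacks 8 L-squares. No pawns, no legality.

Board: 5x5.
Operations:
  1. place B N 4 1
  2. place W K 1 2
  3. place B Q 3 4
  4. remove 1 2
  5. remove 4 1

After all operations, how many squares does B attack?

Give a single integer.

Answer: 12

Derivation:
Op 1: place BN@(4,1)
Op 2: place WK@(1,2)
Op 3: place BQ@(3,4)
Op 4: remove (1,2)
Op 5: remove (4,1)
Per-piece attacks for B:
  BQ@(3,4): attacks (3,3) (3,2) (3,1) (3,0) (4,4) (2,4) (1,4) (0,4) (4,3) (2,3) (1,2) (0,1)
Union (12 distinct): (0,1) (0,4) (1,2) (1,4) (2,3) (2,4) (3,0) (3,1) (3,2) (3,3) (4,3) (4,4)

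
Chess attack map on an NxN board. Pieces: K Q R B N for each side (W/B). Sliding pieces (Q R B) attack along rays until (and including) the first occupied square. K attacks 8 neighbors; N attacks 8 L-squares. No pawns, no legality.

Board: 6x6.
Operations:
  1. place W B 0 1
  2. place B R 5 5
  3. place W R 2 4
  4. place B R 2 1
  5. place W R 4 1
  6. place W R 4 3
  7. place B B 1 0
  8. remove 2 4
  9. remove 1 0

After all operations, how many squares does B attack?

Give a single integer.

Answer: 18

Derivation:
Op 1: place WB@(0,1)
Op 2: place BR@(5,5)
Op 3: place WR@(2,4)
Op 4: place BR@(2,1)
Op 5: place WR@(4,1)
Op 6: place WR@(4,3)
Op 7: place BB@(1,0)
Op 8: remove (2,4)
Op 9: remove (1,0)
Per-piece attacks for B:
  BR@(2,1): attacks (2,2) (2,3) (2,4) (2,5) (2,0) (3,1) (4,1) (1,1) (0,1) [ray(1,0) blocked at (4,1); ray(-1,0) blocked at (0,1)]
  BR@(5,5): attacks (5,4) (5,3) (5,2) (5,1) (5,0) (4,5) (3,5) (2,5) (1,5) (0,5)
Union (18 distinct): (0,1) (0,5) (1,1) (1,5) (2,0) (2,2) (2,3) (2,4) (2,5) (3,1) (3,5) (4,1) (4,5) (5,0) (5,1) (5,2) (5,3) (5,4)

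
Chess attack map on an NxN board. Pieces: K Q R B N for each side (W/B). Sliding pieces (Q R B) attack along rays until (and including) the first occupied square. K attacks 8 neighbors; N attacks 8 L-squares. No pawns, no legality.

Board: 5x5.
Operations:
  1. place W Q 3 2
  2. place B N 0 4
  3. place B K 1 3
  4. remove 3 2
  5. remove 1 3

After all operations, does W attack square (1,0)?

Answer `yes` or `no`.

Op 1: place WQ@(3,2)
Op 2: place BN@(0,4)
Op 3: place BK@(1,3)
Op 4: remove (3,2)
Op 5: remove (1,3)
Per-piece attacks for W:
W attacks (1,0): no

Answer: no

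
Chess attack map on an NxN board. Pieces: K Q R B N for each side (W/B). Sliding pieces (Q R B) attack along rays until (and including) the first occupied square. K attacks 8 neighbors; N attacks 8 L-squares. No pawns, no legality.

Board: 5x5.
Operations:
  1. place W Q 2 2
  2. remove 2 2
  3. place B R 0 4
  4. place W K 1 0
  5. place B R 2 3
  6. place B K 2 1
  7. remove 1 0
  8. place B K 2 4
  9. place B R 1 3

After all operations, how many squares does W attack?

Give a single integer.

Op 1: place WQ@(2,2)
Op 2: remove (2,2)
Op 3: place BR@(0,4)
Op 4: place WK@(1,0)
Op 5: place BR@(2,3)
Op 6: place BK@(2,1)
Op 7: remove (1,0)
Op 8: place BK@(2,4)
Op 9: place BR@(1,3)
Per-piece attacks for W:
Union (0 distinct): (none)

Answer: 0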